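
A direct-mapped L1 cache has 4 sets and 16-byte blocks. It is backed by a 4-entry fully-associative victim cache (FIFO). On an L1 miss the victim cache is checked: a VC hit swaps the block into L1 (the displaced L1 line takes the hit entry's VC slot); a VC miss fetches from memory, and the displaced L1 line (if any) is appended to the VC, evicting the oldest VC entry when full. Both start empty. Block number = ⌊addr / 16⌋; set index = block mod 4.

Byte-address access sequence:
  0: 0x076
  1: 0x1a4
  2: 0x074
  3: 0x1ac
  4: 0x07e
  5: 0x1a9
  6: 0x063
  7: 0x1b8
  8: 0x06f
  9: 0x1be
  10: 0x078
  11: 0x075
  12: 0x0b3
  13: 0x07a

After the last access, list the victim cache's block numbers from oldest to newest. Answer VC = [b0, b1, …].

  [0] addr=0x76 blk=7 s=3: MISS | VC []
  [1] addr=0x1a4 blk=26 s=2: MISS | VC []
  [2] addr=0x74 blk=7 s=3: L1-HIT | VC []
  [3] addr=0x1ac blk=26 s=2: L1-HIT | VC []
  [4] addr=0x7e blk=7 s=3: L1-HIT | VC []
  [5] addr=0x1a9 blk=26 s=2: L1-HIT | VC []
  [6] addr=0x63 blk=6 s=2: MISS | VC [26]
  [7] addr=0x1b8 blk=27 s=3: MISS | VC [26, 7]
  [8] addr=0x6f blk=6 s=2: L1-HIT | VC [26, 7]
  [9] addr=0x1be blk=27 s=3: L1-HIT | VC [26, 7]
  [10] addr=0x78 blk=7 s=3: VC-HIT | VC [26, 27]
  [11] addr=0x75 blk=7 s=3: L1-HIT | VC [26, 27]
  [12] addr=0xb3 blk=11 s=3: MISS | VC [26, 27, 7]
  [13] addr=0x7a blk=7 s=3: VC-HIT | VC [26, 27, 11]

VC = [26, 27, 11]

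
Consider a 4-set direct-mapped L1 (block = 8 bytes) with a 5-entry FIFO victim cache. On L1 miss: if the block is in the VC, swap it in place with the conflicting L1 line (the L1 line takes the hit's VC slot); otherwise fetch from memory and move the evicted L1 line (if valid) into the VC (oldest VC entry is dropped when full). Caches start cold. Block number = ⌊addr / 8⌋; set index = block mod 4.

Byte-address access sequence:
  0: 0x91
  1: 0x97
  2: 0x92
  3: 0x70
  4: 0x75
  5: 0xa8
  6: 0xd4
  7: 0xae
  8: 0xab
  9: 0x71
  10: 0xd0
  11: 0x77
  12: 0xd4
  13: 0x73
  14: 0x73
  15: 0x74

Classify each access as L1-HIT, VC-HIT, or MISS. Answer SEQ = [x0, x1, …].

SEQ = [MISS, L1-HIT, L1-HIT, MISS, L1-HIT, MISS, MISS, L1-HIT, L1-HIT, VC-HIT, VC-HIT, VC-HIT, VC-HIT, VC-HIT, L1-HIT, L1-HIT]

0: 0x91 (blk 18, set 2) → MISS  vc=[]
1: 0x97 (blk 18, set 2) → L1-HIT  vc=[]
2: 0x92 (blk 18, set 2) → L1-HIT  vc=[]
3: 0x70 (blk 14, set 2) → MISS  vc=[18]
4: 0x75 (blk 14, set 2) → L1-HIT  vc=[18]
5: 0xa8 (blk 21, set 1) → MISS  vc=[18]
6: 0xd4 (blk 26, set 2) → MISS  vc=[18, 14]
7: 0xae (blk 21, set 1) → L1-HIT  vc=[18, 14]
8: 0xab (blk 21, set 1) → L1-HIT  vc=[18, 14]
9: 0x71 (blk 14, set 2) → VC-HIT  vc=[18, 26]
10: 0xd0 (blk 26, set 2) → VC-HIT  vc=[18, 14]
11: 0x77 (blk 14, set 2) → VC-HIT  vc=[18, 26]
12: 0xd4 (blk 26, set 2) → VC-HIT  vc=[18, 14]
13: 0x73 (blk 14, set 2) → VC-HIT  vc=[18, 26]
14: 0x73 (blk 14, set 2) → L1-HIT  vc=[18, 26]
15: 0x74 (blk 14, set 2) → L1-HIT  vc=[18, 26]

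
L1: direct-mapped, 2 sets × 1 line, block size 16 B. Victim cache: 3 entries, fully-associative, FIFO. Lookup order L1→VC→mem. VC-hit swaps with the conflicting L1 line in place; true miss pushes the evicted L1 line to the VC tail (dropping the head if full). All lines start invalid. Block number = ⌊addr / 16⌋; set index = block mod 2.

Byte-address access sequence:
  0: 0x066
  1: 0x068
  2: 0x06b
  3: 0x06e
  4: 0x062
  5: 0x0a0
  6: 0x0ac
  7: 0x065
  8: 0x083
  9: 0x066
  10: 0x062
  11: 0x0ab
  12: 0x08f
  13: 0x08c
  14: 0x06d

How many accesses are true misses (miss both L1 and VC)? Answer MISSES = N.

MISSES = 3

  [0] addr=0x66 blk=6 s=0: MISS | VC []
  [1] addr=0x68 blk=6 s=0: L1-HIT | VC []
  [2] addr=0x6b blk=6 s=0: L1-HIT | VC []
  [3] addr=0x6e blk=6 s=0: L1-HIT | VC []
  [4] addr=0x62 blk=6 s=0: L1-HIT | VC []
  [5] addr=0xa0 blk=10 s=0: MISS | VC [6]
  [6] addr=0xac blk=10 s=0: L1-HIT | VC [6]
  [7] addr=0x65 blk=6 s=0: VC-HIT | VC [10]
  [8] addr=0x83 blk=8 s=0: MISS | VC [10, 6]
  [9] addr=0x66 blk=6 s=0: VC-HIT | VC [10, 8]
  [10] addr=0x62 blk=6 s=0: L1-HIT | VC [10, 8]
  [11] addr=0xab blk=10 s=0: VC-HIT | VC [6, 8]
  [12] addr=0x8f blk=8 s=0: VC-HIT | VC [6, 10]
  [13] addr=0x8c blk=8 s=0: L1-HIT | VC [6, 10]
  [14] addr=0x6d blk=6 s=0: VC-HIT | VC [8, 10]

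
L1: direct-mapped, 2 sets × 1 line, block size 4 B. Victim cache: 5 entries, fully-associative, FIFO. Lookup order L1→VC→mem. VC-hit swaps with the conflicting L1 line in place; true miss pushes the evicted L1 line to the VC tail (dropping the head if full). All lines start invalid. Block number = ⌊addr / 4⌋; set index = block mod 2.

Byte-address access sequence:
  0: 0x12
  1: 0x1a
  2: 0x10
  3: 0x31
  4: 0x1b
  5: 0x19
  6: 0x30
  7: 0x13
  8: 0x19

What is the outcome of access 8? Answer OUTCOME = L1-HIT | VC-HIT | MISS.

  [0] addr=0x12 blk=4 s=0: MISS | VC []
  [1] addr=0x1a blk=6 s=0: MISS | VC [4]
  [2] addr=0x10 blk=4 s=0: VC-HIT | VC [6]
  [3] addr=0x31 blk=12 s=0: MISS | VC [6, 4]
  [4] addr=0x1b blk=6 s=0: VC-HIT | VC [12, 4]
  [5] addr=0x19 blk=6 s=0: L1-HIT | VC [12, 4]
  [6] addr=0x30 blk=12 s=0: VC-HIT | VC [6, 4]
  [7] addr=0x13 blk=4 s=0: VC-HIT | VC [6, 12]
  [8] addr=0x19 blk=6 s=0: VC-HIT | VC [4, 12]

OUTCOME = VC-HIT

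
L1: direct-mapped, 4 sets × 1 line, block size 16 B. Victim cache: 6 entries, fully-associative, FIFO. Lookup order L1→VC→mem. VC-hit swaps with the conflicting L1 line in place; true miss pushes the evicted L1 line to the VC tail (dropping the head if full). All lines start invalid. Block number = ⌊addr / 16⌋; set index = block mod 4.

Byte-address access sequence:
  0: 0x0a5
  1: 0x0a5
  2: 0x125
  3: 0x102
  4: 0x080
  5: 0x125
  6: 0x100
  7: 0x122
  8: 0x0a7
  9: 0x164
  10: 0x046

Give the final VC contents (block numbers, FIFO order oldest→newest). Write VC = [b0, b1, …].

VC = [18, 8, 10, 16]

  [0] addr=0xa5 blk=10 s=2: MISS | VC []
  [1] addr=0xa5 blk=10 s=2: L1-HIT | VC []
  [2] addr=0x125 blk=18 s=2: MISS | VC [10]
  [3] addr=0x102 blk=16 s=0: MISS | VC [10]
  [4] addr=0x80 blk=8 s=0: MISS | VC [10, 16]
  [5] addr=0x125 blk=18 s=2: L1-HIT | VC [10, 16]
  [6] addr=0x100 blk=16 s=0: VC-HIT | VC [10, 8]
  [7] addr=0x122 blk=18 s=2: L1-HIT | VC [10, 8]
  [8] addr=0xa7 blk=10 s=2: VC-HIT | VC [18, 8]
  [9] addr=0x164 blk=22 s=2: MISS | VC [18, 8, 10]
  [10] addr=0x46 blk=4 s=0: MISS | VC [18, 8, 10, 16]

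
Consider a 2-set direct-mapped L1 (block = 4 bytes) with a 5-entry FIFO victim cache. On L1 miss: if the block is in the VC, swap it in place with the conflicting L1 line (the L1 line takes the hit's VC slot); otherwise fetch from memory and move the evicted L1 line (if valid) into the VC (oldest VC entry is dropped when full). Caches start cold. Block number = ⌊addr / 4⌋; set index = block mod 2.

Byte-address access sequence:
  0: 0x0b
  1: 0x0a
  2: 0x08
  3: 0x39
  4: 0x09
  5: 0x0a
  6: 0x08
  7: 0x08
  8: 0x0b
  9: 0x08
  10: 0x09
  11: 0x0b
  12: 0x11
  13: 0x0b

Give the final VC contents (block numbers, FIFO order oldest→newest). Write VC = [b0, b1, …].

#0 0xb→b2/s0 MISS; vc=[]
#1 0xa→b2/s0 L1-HIT; vc=[]
#2 0x8→b2/s0 L1-HIT; vc=[]
#3 0x39→b14/s0 MISS; vc=[2]
#4 0x9→b2/s0 VC-HIT; vc=[14]
#5 0xa→b2/s0 L1-HIT; vc=[14]
#6 0x8→b2/s0 L1-HIT; vc=[14]
#7 0x8→b2/s0 L1-HIT; vc=[14]
#8 0xb→b2/s0 L1-HIT; vc=[14]
#9 0x8→b2/s0 L1-HIT; vc=[14]
#10 0x9→b2/s0 L1-HIT; vc=[14]
#11 0xb→b2/s0 L1-HIT; vc=[14]
#12 0x11→b4/s0 MISS; vc=[14,2]
#13 0xb→b2/s0 VC-HIT; vc=[14,4]

VC = [14, 4]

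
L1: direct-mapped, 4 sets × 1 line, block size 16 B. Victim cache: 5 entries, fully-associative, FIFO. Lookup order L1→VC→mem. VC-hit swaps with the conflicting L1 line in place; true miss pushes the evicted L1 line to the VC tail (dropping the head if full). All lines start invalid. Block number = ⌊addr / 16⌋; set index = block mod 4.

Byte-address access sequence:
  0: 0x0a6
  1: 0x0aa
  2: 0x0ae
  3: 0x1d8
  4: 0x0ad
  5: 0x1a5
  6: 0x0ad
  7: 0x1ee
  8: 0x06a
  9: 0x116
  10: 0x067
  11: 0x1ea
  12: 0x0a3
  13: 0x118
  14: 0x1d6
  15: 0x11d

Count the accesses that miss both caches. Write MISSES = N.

#0 0xa6→b10/s2 MISS; vc=[]
#1 0xaa→b10/s2 L1-HIT; vc=[]
#2 0xae→b10/s2 L1-HIT; vc=[]
#3 0x1d8→b29/s1 MISS; vc=[]
#4 0xad→b10/s2 L1-HIT; vc=[]
#5 0x1a5→b26/s2 MISS; vc=[10]
#6 0xad→b10/s2 VC-HIT; vc=[26]
#7 0x1ee→b30/s2 MISS; vc=[26,10]
#8 0x6a→b6/s2 MISS; vc=[26,10,30]
#9 0x116→b17/s1 MISS; vc=[26,10,30,29]
#10 0x67→b6/s2 L1-HIT; vc=[26,10,30,29]
#11 0x1ea→b30/s2 VC-HIT; vc=[26,10,6,29]
#12 0xa3→b10/s2 VC-HIT; vc=[26,30,6,29]
#13 0x118→b17/s1 L1-HIT; vc=[26,30,6,29]
#14 0x1d6→b29/s1 VC-HIT; vc=[26,30,6,17]
#15 0x11d→b17/s1 VC-HIT; vc=[26,30,6,29]

MISSES = 6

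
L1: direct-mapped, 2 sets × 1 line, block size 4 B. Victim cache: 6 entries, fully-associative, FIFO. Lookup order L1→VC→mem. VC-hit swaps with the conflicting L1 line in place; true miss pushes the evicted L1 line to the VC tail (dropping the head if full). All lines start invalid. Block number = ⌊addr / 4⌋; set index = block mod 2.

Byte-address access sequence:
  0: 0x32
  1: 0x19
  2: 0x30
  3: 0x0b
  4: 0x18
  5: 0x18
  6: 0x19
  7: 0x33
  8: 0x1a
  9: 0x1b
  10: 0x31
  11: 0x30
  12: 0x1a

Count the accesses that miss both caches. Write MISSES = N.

MISSES = 3

#0 0x32→b12/s0 MISS; vc=[]
#1 0x19→b6/s0 MISS; vc=[12]
#2 0x30→b12/s0 VC-HIT; vc=[6]
#3 0xb→b2/s0 MISS; vc=[6,12]
#4 0x18→b6/s0 VC-HIT; vc=[2,12]
#5 0x18→b6/s0 L1-HIT; vc=[2,12]
#6 0x19→b6/s0 L1-HIT; vc=[2,12]
#7 0x33→b12/s0 VC-HIT; vc=[2,6]
#8 0x1a→b6/s0 VC-HIT; vc=[2,12]
#9 0x1b→b6/s0 L1-HIT; vc=[2,12]
#10 0x31→b12/s0 VC-HIT; vc=[2,6]
#11 0x30→b12/s0 L1-HIT; vc=[2,6]
#12 0x1a→b6/s0 VC-HIT; vc=[2,12]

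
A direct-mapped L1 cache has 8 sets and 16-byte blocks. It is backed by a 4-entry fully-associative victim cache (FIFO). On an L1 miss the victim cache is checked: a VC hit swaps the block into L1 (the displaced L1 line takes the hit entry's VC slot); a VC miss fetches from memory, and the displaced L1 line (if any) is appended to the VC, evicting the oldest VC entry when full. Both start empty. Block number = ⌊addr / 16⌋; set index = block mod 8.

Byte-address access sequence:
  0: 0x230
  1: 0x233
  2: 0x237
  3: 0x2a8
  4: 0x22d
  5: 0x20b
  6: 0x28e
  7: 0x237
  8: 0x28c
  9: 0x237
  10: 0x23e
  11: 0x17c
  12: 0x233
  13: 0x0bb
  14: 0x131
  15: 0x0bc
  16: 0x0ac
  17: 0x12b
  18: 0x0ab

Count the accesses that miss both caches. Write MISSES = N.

0: 0x230 (blk 35, set 3) → MISS  vc=[]
1: 0x233 (blk 35, set 3) → L1-HIT  vc=[]
2: 0x237 (blk 35, set 3) → L1-HIT  vc=[]
3: 0x2a8 (blk 42, set 2) → MISS  vc=[]
4: 0x22d (blk 34, set 2) → MISS  vc=[42]
5: 0x20b (blk 32, set 0) → MISS  vc=[42]
6: 0x28e (blk 40, set 0) → MISS  vc=[42, 32]
7: 0x237 (blk 35, set 3) → L1-HIT  vc=[42, 32]
8: 0x28c (blk 40, set 0) → L1-HIT  vc=[42, 32]
9: 0x237 (blk 35, set 3) → L1-HIT  vc=[42, 32]
10: 0x23e (blk 35, set 3) → L1-HIT  vc=[42, 32]
11: 0x17c (blk 23, set 7) → MISS  vc=[42, 32]
12: 0x233 (blk 35, set 3) → L1-HIT  vc=[42, 32]
13: 0xbb (blk 11, set 3) → MISS  vc=[42, 32, 35]
14: 0x131 (blk 19, set 3) → MISS  vc=[42, 32, 35, 11]
15: 0xbc (blk 11, set 3) → VC-HIT  vc=[42, 32, 35, 19]
16: 0xac (blk 10, set 2) → MISS  vc=[32, 35, 19, 34]
17: 0x12b (blk 18, set 2) → MISS  vc=[35, 19, 34, 10]
18: 0xab (blk 10, set 2) → VC-HIT  vc=[35, 19, 34, 18]

MISSES = 10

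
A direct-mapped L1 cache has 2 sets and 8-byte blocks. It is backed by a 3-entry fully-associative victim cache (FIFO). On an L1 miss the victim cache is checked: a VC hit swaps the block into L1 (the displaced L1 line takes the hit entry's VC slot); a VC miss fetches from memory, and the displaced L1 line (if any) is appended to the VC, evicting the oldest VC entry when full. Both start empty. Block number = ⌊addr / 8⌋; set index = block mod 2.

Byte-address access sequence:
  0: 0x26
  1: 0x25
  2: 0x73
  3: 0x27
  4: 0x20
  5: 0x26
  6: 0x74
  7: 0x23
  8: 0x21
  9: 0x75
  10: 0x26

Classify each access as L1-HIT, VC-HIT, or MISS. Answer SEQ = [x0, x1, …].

SEQ = [MISS, L1-HIT, MISS, VC-HIT, L1-HIT, L1-HIT, VC-HIT, VC-HIT, L1-HIT, VC-HIT, VC-HIT]

#0 0x26→b4/s0 MISS; vc=[]
#1 0x25→b4/s0 L1-HIT; vc=[]
#2 0x73→b14/s0 MISS; vc=[4]
#3 0x27→b4/s0 VC-HIT; vc=[14]
#4 0x20→b4/s0 L1-HIT; vc=[14]
#5 0x26→b4/s0 L1-HIT; vc=[14]
#6 0x74→b14/s0 VC-HIT; vc=[4]
#7 0x23→b4/s0 VC-HIT; vc=[14]
#8 0x21→b4/s0 L1-HIT; vc=[14]
#9 0x75→b14/s0 VC-HIT; vc=[4]
#10 0x26→b4/s0 VC-HIT; vc=[14]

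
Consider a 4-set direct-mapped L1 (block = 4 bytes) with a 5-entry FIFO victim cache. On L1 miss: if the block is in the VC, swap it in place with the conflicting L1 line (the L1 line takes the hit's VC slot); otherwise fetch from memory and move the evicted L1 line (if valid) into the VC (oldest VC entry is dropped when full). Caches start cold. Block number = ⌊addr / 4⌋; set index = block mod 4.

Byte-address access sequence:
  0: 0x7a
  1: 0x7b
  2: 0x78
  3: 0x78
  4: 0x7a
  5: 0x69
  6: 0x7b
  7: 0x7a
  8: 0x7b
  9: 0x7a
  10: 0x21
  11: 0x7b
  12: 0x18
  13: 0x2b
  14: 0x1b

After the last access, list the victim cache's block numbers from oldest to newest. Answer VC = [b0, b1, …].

#0 0x7a→b30/s2 MISS; vc=[]
#1 0x7b→b30/s2 L1-HIT; vc=[]
#2 0x78→b30/s2 L1-HIT; vc=[]
#3 0x78→b30/s2 L1-HIT; vc=[]
#4 0x7a→b30/s2 L1-HIT; vc=[]
#5 0x69→b26/s2 MISS; vc=[30]
#6 0x7b→b30/s2 VC-HIT; vc=[26]
#7 0x7a→b30/s2 L1-HIT; vc=[26]
#8 0x7b→b30/s2 L1-HIT; vc=[26]
#9 0x7a→b30/s2 L1-HIT; vc=[26]
#10 0x21→b8/s0 MISS; vc=[26]
#11 0x7b→b30/s2 L1-HIT; vc=[26]
#12 0x18→b6/s2 MISS; vc=[26,30]
#13 0x2b→b10/s2 MISS; vc=[26,30,6]
#14 0x1b→b6/s2 VC-HIT; vc=[26,30,10]

VC = [26, 30, 10]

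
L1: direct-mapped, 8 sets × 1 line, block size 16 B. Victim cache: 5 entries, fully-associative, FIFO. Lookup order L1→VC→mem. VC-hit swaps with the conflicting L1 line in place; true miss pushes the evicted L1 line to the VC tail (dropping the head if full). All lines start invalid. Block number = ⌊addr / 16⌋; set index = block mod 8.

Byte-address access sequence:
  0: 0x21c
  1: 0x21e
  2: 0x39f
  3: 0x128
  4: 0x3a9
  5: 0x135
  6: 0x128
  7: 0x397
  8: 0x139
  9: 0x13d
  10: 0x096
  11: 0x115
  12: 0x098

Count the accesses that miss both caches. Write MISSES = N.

MISSES = 7

  [0] addr=0x21c blk=33 s=1: MISS | VC []
  [1] addr=0x21e blk=33 s=1: L1-HIT | VC []
  [2] addr=0x39f blk=57 s=1: MISS | VC [33]
  [3] addr=0x128 blk=18 s=2: MISS | VC [33]
  [4] addr=0x3a9 blk=58 s=2: MISS | VC [33, 18]
  [5] addr=0x135 blk=19 s=3: MISS | VC [33, 18]
  [6] addr=0x128 blk=18 s=2: VC-HIT | VC [33, 58]
  [7] addr=0x397 blk=57 s=1: L1-HIT | VC [33, 58]
  [8] addr=0x139 blk=19 s=3: L1-HIT | VC [33, 58]
  [9] addr=0x13d blk=19 s=3: L1-HIT | VC [33, 58]
  [10] addr=0x96 blk=9 s=1: MISS | VC [33, 58, 57]
  [11] addr=0x115 blk=17 s=1: MISS | VC [33, 58, 57, 9]
  [12] addr=0x98 blk=9 s=1: VC-HIT | VC [33, 58, 57, 17]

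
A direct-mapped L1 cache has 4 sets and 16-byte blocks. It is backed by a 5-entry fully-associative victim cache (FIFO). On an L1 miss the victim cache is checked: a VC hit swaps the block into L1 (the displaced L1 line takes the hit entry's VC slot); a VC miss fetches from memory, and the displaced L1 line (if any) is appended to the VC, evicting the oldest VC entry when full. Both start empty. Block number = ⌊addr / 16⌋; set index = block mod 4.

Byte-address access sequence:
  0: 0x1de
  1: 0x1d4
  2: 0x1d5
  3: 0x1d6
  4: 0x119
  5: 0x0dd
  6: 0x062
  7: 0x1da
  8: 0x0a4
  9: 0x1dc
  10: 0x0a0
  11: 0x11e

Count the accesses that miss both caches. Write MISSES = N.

0: 0x1de (blk 29, set 1) → MISS  vc=[]
1: 0x1d4 (blk 29, set 1) → L1-HIT  vc=[]
2: 0x1d5 (blk 29, set 1) → L1-HIT  vc=[]
3: 0x1d6 (blk 29, set 1) → L1-HIT  vc=[]
4: 0x119 (blk 17, set 1) → MISS  vc=[29]
5: 0xdd (blk 13, set 1) → MISS  vc=[29, 17]
6: 0x62 (blk 6, set 2) → MISS  vc=[29, 17]
7: 0x1da (blk 29, set 1) → VC-HIT  vc=[13, 17]
8: 0xa4 (blk 10, set 2) → MISS  vc=[13, 17, 6]
9: 0x1dc (blk 29, set 1) → L1-HIT  vc=[13, 17, 6]
10: 0xa0 (blk 10, set 2) → L1-HIT  vc=[13, 17, 6]
11: 0x11e (blk 17, set 1) → VC-HIT  vc=[13, 29, 6]

MISSES = 5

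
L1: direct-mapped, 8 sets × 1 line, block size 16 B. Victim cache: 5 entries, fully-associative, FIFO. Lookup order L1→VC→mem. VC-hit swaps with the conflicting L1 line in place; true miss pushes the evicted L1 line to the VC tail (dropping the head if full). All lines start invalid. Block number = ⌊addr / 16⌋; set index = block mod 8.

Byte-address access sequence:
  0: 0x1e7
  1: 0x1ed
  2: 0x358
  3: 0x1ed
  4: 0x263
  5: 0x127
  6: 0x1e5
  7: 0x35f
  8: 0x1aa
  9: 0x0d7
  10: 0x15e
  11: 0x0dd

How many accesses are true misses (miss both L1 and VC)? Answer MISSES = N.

MISSES = 7

  [0] addr=0x1e7 blk=30 s=6: MISS | VC []
  [1] addr=0x1ed blk=30 s=6: L1-HIT | VC []
  [2] addr=0x358 blk=53 s=5: MISS | VC []
  [3] addr=0x1ed blk=30 s=6: L1-HIT | VC []
  [4] addr=0x263 blk=38 s=6: MISS | VC [30]
  [5] addr=0x127 blk=18 s=2: MISS | VC [30]
  [6] addr=0x1e5 blk=30 s=6: VC-HIT | VC [38]
  [7] addr=0x35f blk=53 s=5: L1-HIT | VC [38]
  [8] addr=0x1aa blk=26 s=2: MISS | VC [38, 18]
  [9] addr=0xd7 blk=13 s=5: MISS | VC [38, 18, 53]
  [10] addr=0x15e blk=21 s=5: MISS | VC [38, 18, 53, 13]
  [11] addr=0xdd blk=13 s=5: VC-HIT | VC [38, 18, 53, 21]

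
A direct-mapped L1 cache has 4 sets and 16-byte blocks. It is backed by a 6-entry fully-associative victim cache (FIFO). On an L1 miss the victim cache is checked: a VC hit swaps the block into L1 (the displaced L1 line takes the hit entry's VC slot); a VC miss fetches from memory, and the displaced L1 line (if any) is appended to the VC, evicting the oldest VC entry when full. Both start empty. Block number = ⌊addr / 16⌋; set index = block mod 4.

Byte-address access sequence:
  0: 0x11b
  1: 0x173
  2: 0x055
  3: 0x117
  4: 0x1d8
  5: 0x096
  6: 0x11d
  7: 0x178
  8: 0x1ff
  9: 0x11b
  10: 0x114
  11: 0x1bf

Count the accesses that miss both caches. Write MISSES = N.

  [0] addr=0x11b blk=17 s=1: MISS | VC []
  [1] addr=0x173 blk=23 s=3: MISS | VC []
  [2] addr=0x55 blk=5 s=1: MISS | VC [17]
  [3] addr=0x117 blk=17 s=1: VC-HIT | VC [5]
  [4] addr=0x1d8 blk=29 s=1: MISS | VC [5, 17]
  [5] addr=0x96 blk=9 s=1: MISS | VC [5, 17, 29]
  [6] addr=0x11d blk=17 s=1: VC-HIT | VC [5, 9, 29]
  [7] addr=0x178 blk=23 s=3: L1-HIT | VC [5, 9, 29]
  [8] addr=0x1ff blk=31 s=3: MISS | VC [5, 9, 29, 23]
  [9] addr=0x11b blk=17 s=1: L1-HIT | VC [5, 9, 29, 23]
  [10] addr=0x114 blk=17 s=1: L1-HIT | VC [5, 9, 29, 23]
  [11] addr=0x1bf blk=27 s=3: MISS | VC [5, 9, 29, 23, 31]

MISSES = 7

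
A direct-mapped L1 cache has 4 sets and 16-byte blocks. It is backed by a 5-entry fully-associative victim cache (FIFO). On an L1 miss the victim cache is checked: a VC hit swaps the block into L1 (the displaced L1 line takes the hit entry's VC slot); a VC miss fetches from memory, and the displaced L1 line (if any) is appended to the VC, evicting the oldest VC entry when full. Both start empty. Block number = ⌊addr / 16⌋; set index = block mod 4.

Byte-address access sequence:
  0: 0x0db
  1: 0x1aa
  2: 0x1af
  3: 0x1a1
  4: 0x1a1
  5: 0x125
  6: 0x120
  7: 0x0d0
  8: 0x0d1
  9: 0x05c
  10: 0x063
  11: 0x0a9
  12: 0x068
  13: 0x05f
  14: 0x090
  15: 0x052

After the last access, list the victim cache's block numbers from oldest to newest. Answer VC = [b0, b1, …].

0: 0xdb (blk 13, set 1) → MISS  vc=[]
1: 0x1aa (blk 26, set 2) → MISS  vc=[]
2: 0x1af (blk 26, set 2) → L1-HIT  vc=[]
3: 0x1a1 (blk 26, set 2) → L1-HIT  vc=[]
4: 0x1a1 (blk 26, set 2) → L1-HIT  vc=[]
5: 0x125 (blk 18, set 2) → MISS  vc=[26]
6: 0x120 (blk 18, set 2) → L1-HIT  vc=[26]
7: 0xd0 (blk 13, set 1) → L1-HIT  vc=[26]
8: 0xd1 (blk 13, set 1) → L1-HIT  vc=[26]
9: 0x5c (blk 5, set 1) → MISS  vc=[26, 13]
10: 0x63 (blk 6, set 2) → MISS  vc=[26, 13, 18]
11: 0xa9 (blk 10, set 2) → MISS  vc=[26, 13, 18, 6]
12: 0x68 (blk 6, set 2) → VC-HIT  vc=[26, 13, 18, 10]
13: 0x5f (blk 5, set 1) → L1-HIT  vc=[26, 13, 18, 10]
14: 0x90 (blk 9, set 1) → MISS  vc=[26, 13, 18, 10, 5]
15: 0x52 (blk 5, set 1) → VC-HIT  vc=[26, 13, 18, 10, 9]

VC = [26, 13, 18, 10, 9]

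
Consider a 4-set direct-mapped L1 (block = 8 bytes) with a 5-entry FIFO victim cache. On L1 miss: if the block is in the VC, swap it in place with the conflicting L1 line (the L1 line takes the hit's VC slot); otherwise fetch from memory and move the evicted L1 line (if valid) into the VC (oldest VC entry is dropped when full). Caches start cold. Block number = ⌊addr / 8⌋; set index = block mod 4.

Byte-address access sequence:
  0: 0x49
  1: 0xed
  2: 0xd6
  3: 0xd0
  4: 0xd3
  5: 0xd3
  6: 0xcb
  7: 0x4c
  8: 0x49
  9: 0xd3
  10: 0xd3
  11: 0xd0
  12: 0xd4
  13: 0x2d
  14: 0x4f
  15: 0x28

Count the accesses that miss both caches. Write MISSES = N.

MISSES = 5

0: 0x49 (blk 9, set 1) → MISS  vc=[]
1: 0xed (blk 29, set 1) → MISS  vc=[9]
2: 0xd6 (blk 26, set 2) → MISS  vc=[9]
3: 0xd0 (blk 26, set 2) → L1-HIT  vc=[9]
4: 0xd3 (blk 26, set 2) → L1-HIT  vc=[9]
5: 0xd3 (blk 26, set 2) → L1-HIT  vc=[9]
6: 0xcb (blk 25, set 1) → MISS  vc=[9, 29]
7: 0x4c (blk 9, set 1) → VC-HIT  vc=[25, 29]
8: 0x49 (blk 9, set 1) → L1-HIT  vc=[25, 29]
9: 0xd3 (blk 26, set 2) → L1-HIT  vc=[25, 29]
10: 0xd3 (blk 26, set 2) → L1-HIT  vc=[25, 29]
11: 0xd0 (blk 26, set 2) → L1-HIT  vc=[25, 29]
12: 0xd4 (blk 26, set 2) → L1-HIT  vc=[25, 29]
13: 0x2d (blk 5, set 1) → MISS  vc=[25, 29, 9]
14: 0x4f (blk 9, set 1) → VC-HIT  vc=[25, 29, 5]
15: 0x28 (blk 5, set 1) → VC-HIT  vc=[25, 29, 9]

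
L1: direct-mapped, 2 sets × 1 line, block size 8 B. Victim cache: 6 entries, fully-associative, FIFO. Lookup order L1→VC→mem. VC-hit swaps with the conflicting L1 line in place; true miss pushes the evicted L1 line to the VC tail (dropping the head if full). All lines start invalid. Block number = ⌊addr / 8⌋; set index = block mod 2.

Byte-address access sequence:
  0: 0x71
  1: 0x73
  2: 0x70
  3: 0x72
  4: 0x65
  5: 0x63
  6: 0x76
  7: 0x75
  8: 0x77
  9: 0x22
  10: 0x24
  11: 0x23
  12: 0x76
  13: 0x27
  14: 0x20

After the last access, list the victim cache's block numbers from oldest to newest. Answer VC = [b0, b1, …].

VC = [12, 14]

  [0] addr=0x71 blk=14 s=0: MISS | VC []
  [1] addr=0x73 blk=14 s=0: L1-HIT | VC []
  [2] addr=0x70 blk=14 s=0: L1-HIT | VC []
  [3] addr=0x72 blk=14 s=0: L1-HIT | VC []
  [4] addr=0x65 blk=12 s=0: MISS | VC [14]
  [5] addr=0x63 blk=12 s=0: L1-HIT | VC [14]
  [6] addr=0x76 blk=14 s=0: VC-HIT | VC [12]
  [7] addr=0x75 blk=14 s=0: L1-HIT | VC [12]
  [8] addr=0x77 blk=14 s=0: L1-HIT | VC [12]
  [9] addr=0x22 blk=4 s=0: MISS | VC [12, 14]
  [10] addr=0x24 blk=4 s=0: L1-HIT | VC [12, 14]
  [11] addr=0x23 blk=4 s=0: L1-HIT | VC [12, 14]
  [12] addr=0x76 blk=14 s=0: VC-HIT | VC [12, 4]
  [13] addr=0x27 blk=4 s=0: VC-HIT | VC [12, 14]
  [14] addr=0x20 blk=4 s=0: L1-HIT | VC [12, 14]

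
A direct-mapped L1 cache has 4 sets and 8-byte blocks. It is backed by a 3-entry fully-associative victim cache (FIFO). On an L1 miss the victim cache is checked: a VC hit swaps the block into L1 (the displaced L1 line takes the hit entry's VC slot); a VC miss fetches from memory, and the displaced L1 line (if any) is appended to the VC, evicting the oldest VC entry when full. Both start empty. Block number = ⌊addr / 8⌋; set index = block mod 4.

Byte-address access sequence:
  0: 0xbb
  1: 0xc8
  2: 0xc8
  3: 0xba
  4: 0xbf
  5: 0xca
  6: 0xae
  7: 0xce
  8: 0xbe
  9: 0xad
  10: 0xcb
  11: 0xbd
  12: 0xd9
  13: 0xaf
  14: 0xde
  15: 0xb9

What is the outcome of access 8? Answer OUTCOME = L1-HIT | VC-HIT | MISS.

OUTCOME = L1-HIT

0: 0xbb (blk 23, set 3) → MISS  vc=[]
1: 0xc8 (blk 25, set 1) → MISS  vc=[]
2: 0xc8 (blk 25, set 1) → L1-HIT  vc=[]
3: 0xba (blk 23, set 3) → L1-HIT  vc=[]
4: 0xbf (blk 23, set 3) → L1-HIT  vc=[]
5: 0xca (blk 25, set 1) → L1-HIT  vc=[]
6: 0xae (blk 21, set 1) → MISS  vc=[25]
7: 0xce (blk 25, set 1) → VC-HIT  vc=[21]
8: 0xbe (blk 23, set 3) → L1-HIT  vc=[21]
9: 0xad (blk 21, set 1) → VC-HIT  vc=[25]
10: 0xcb (blk 25, set 1) → VC-HIT  vc=[21]
11: 0xbd (blk 23, set 3) → L1-HIT  vc=[21]
12: 0xd9 (blk 27, set 3) → MISS  vc=[21, 23]
13: 0xaf (blk 21, set 1) → VC-HIT  vc=[25, 23]
14: 0xde (blk 27, set 3) → L1-HIT  vc=[25, 23]
15: 0xb9 (blk 23, set 3) → VC-HIT  vc=[25, 27]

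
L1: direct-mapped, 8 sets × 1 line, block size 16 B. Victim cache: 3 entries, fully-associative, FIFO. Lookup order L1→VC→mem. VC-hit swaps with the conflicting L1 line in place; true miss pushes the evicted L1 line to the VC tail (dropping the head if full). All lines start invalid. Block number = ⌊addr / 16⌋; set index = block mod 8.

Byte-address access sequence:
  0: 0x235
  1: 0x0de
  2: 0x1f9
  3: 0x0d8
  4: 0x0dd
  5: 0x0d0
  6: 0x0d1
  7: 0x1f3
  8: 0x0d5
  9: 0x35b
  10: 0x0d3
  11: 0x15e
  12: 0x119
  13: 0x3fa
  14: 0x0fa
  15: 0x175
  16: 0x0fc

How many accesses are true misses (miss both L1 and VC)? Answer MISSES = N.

0: 0x235 (blk 35, set 3) → MISS  vc=[]
1: 0xde (blk 13, set 5) → MISS  vc=[]
2: 0x1f9 (blk 31, set 7) → MISS  vc=[]
3: 0xd8 (blk 13, set 5) → L1-HIT  vc=[]
4: 0xdd (blk 13, set 5) → L1-HIT  vc=[]
5: 0xd0 (blk 13, set 5) → L1-HIT  vc=[]
6: 0xd1 (blk 13, set 5) → L1-HIT  vc=[]
7: 0x1f3 (blk 31, set 7) → L1-HIT  vc=[]
8: 0xd5 (blk 13, set 5) → L1-HIT  vc=[]
9: 0x35b (blk 53, set 5) → MISS  vc=[13]
10: 0xd3 (blk 13, set 5) → VC-HIT  vc=[53]
11: 0x15e (blk 21, set 5) → MISS  vc=[53, 13]
12: 0x119 (blk 17, set 1) → MISS  vc=[53, 13]
13: 0x3fa (blk 63, set 7) → MISS  vc=[53, 13, 31]
14: 0xfa (blk 15, set 7) → MISS  vc=[13, 31, 63]
15: 0x175 (blk 23, set 7) → MISS  vc=[31, 63, 15]
16: 0xfc (blk 15, set 7) → VC-HIT  vc=[31, 63, 23]

MISSES = 9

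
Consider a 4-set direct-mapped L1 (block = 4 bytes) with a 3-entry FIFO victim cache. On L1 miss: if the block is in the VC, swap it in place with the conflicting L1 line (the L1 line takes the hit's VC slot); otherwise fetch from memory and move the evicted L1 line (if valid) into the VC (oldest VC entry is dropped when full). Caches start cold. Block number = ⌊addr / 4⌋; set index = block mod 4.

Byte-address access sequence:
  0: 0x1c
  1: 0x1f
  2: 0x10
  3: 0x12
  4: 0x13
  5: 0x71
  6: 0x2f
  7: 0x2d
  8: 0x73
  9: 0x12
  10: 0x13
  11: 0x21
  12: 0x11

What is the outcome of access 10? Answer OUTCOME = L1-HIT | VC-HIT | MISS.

OUTCOME = L1-HIT

#0 0x1c→b7/s3 MISS; vc=[]
#1 0x1f→b7/s3 L1-HIT; vc=[]
#2 0x10→b4/s0 MISS; vc=[]
#3 0x12→b4/s0 L1-HIT; vc=[]
#4 0x13→b4/s0 L1-HIT; vc=[]
#5 0x71→b28/s0 MISS; vc=[4]
#6 0x2f→b11/s3 MISS; vc=[4,7]
#7 0x2d→b11/s3 L1-HIT; vc=[4,7]
#8 0x73→b28/s0 L1-HIT; vc=[4,7]
#9 0x12→b4/s0 VC-HIT; vc=[28,7]
#10 0x13→b4/s0 L1-HIT; vc=[28,7]
#11 0x21→b8/s0 MISS; vc=[28,7,4]
#12 0x11→b4/s0 VC-HIT; vc=[28,7,8]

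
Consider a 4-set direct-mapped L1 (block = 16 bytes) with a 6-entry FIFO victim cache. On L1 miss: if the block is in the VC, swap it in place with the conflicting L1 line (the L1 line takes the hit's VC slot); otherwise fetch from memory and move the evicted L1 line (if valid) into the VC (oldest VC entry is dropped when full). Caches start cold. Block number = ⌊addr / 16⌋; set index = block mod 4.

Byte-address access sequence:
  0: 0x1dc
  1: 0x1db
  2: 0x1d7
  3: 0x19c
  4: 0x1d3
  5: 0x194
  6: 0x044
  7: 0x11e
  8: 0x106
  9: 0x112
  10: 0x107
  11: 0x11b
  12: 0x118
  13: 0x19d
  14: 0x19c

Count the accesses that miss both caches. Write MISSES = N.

MISSES = 5

0: 0x1dc (blk 29, set 1) → MISS  vc=[]
1: 0x1db (blk 29, set 1) → L1-HIT  vc=[]
2: 0x1d7 (blk 29, set 1) → L1-HIT  vc=[]
3: 0x19c (blk 25, set 1) → MISS  vc=[29]
4: 0x1d3 (blk 29, set 1) → VC-HIT  vc=[25]
5: 0x194 (blk 25, set 1) → VC-HIT  vc=[29]
6: 0x44 (blk 4, set 0) → MISS  vc=[29]
7: 0x11e (blk 17, set 1) → MISS  vc=[29, 25]
8: 0x106 (blk 16, set 0) → MISS  vc=[29, 25, 4]
9: 0x112 (blk 17, set 1) → L1-HIT  vc=[29, 25, 4]
10: 0x107 (blk 16, set 0) → L1-HIT  vc=[29, 25, 4]
11: 0x11b (blk 17, set 1) → L1-HIT  vc=[29, 25, 4]
12: 0x118 (blk 17, set 1) → L1-HIT  vc=[29, 25, 4]
13: 0x19d (blk 25, set 1) → VC-HIT  vc=[29, 17, 4]
14: 0x19c (blk 25, set 1) → L1-HIT  vc=[29, 17, 4]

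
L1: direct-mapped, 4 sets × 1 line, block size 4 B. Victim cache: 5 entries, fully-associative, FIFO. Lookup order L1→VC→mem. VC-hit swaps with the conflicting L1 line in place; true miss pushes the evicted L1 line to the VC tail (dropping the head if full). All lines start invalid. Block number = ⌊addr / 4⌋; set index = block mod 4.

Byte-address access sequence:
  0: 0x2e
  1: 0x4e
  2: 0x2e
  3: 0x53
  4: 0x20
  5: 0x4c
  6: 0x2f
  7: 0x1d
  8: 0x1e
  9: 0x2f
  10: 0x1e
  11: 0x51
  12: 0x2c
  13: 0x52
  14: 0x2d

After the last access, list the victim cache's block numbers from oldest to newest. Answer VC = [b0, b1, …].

#0 0x2e→b11/s3 MISS; vc=[]
#1 0x4e→b19/s3 MISS; vc=[11]
#2 0x2e→b11/s3 VC-HIT; vc=[19]
#3 0x53→b20/s0 MISS; vc=[19]
#4 0x20→b8/s0 MISS; vc=[19,20]
#5 0x4c→b19/s3 VC-HIT; vc=[11,20]
#6 0x2f→b11/s3 VC-HIT; vc=[19,20]
#7 0x1d→b7/s3 MISS; vc=[19,20,11]
#8 0x1e→b7/s3 L1-HIT; vc=[19,20,11]
#9 0x2f→b11/s3 VC-HIT; vc=[19,20,7]
#10 0x1e→b7/s3 VC-HIT; vc=[19,20,11]
#11 0x51→b20/s0 VC-HIT; vc=[19,8,11]
#12 0x2c→b11/s3 VC-HIT; vc=[19,8,7]
#13 0x52→b20/s0 L1-HIT; vc=[19,8,7]
#14 0x2d→b11/s3 L1-HIT; vc=[19,8,7]

VC = [19, 8, 7]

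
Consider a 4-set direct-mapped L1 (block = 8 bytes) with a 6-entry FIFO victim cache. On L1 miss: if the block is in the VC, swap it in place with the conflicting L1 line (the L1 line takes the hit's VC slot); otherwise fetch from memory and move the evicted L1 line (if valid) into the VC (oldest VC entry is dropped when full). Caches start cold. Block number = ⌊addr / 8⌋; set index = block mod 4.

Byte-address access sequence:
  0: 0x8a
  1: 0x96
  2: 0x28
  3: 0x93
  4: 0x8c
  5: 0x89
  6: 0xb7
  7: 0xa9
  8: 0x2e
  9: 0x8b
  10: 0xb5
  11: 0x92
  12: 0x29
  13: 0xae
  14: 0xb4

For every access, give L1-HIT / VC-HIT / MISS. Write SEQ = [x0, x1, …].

SEQ = [MISS, MISS, MISS, L1-HIT, VC-HIT, L1-HIT, MISS, MISS, VC-HIT, VC-HIT, L1-HIT, VC-HIT, VC-HIT, VC-HIT, VC-HIT]

0: 0x8a (blk 17, set 1) → MISS  vc=[]
1: 0x96 (blk 18, set 2) → MISS  vc=[]
2: 0x28 (blk 5, set 1) → MISS  vc=[17]
3: 0x93 (blk 18, set 2) → L1-HIT  vc=[17]
4: 0x8c (blk 17, set 1) → VC-HIT  vc=[5]
5: 0x89 (blk 17, set 1) → L1-HIT  vc=[5]
6: 0xb7 (blk 22, set 2) → MISS  vc=[5, 18]
7: 0xa9 (blk 21, set 1) → MISS  vc=[5, 18, 17]
8: 0x2e (blk 5, set 1) → VC-HIT  vc=[21, 18, 17]
9: 0x8b (blk 17, set 1) → VC-HIT  vc=[21, 18, 5]
10: 0xb5 (blk 22, set 2) → L1-HIT  vc=[21, 18, 5]
11: 0x92 (blk 18, set 2) → VC-HIT  vc=[21, 22, 5]
12: 0x29 (blk 5, set 1) → VC-HIT  vc=[21, 22, 17]
13: 0xae (blk 21, set 1) → VC-HIT  vc=[5, 22, 17]
14: 0xb4 (blk 22, set 2) → VC-HIT  vc=[5, 18, 17]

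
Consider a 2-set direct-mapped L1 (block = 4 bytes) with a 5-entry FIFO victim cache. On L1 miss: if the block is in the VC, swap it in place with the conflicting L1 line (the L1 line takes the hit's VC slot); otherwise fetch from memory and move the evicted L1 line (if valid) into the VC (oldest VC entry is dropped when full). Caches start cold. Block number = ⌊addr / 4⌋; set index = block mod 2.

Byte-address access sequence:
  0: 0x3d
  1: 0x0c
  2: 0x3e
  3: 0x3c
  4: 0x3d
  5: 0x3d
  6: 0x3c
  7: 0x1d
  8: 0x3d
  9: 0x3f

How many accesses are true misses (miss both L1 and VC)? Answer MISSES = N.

MISSES = 3

  [0] addr=0x3d blk=15 s=1: MISS | VC []
  [1] addr=0xc blk=3 s=1: MISS | VC [15]
  [2] addr=0x3e blk=15 s=1: VC-HIT | VC [3]
  [3] addr=0x3c blk=15 s=1: L1-HIT | VC [3]
  [4] addr=0x3d blk=15 s=1: L1-HIT | VC [3]
  [5] addr=0x3d blk=15 s=1: L1-HIT | VC [3]
  [6] addr=0x3c blk=15 s=1: L1-HIT | VC [3]
  [7] addr=0x1d blk=7 s=1: MISS | VC [3, 15]
  [8] addr=0x3d blk=15 s=1: VC-HIT | VC [3, 7]
  [9] addr=0x3f blk=15 s=1: L1-HIT | VC [3, 7]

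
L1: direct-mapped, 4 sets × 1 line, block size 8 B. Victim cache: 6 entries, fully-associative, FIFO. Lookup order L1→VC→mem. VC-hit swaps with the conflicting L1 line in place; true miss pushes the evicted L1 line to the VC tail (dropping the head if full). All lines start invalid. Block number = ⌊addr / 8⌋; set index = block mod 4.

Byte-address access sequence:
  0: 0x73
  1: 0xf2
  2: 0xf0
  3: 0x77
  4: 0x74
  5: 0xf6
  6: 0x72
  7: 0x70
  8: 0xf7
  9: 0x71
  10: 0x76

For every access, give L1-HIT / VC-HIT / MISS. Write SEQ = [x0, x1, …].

SEQ = [MISS, MISS, L1-HIT, VC-HIT, L1-HIT, VC-HIT, VC-HIT, L1-HIT, VC-HIT, VC-HIT, L1-HIT]

0: 0x73 (blk 14, set 2) → MISS  vc=[]
1: 0xf2 (blk 30, set 2) → MISS  vc=[14]
2: 0xf0 (blk 30, set 2) → L1-HIT  vc=[14]
3: 0x77 (blk 14, set 2) → VC-HIT  vc=[30]
4: 0x74 (blk 14, set 2) → L1-HIT  vc=[30]
5: 0xf6 (blk 30, set 2) → VC-HIT  vc=[14]
6: 0x72 (blk 14, set 2) → VC-HIT  vc=[30]
7: 0x70 (blk 14, set 2) → L1-HIT  vc=[30]
8: 0xf7 (blk 30, set 2) → VC-HIT  vc=[14]
9: 0x71 (blk 14, set 2) → VC-HIT  vc=[30]
10: 0x76 (blk 14, set 2) → L1-HIT  vc=[30]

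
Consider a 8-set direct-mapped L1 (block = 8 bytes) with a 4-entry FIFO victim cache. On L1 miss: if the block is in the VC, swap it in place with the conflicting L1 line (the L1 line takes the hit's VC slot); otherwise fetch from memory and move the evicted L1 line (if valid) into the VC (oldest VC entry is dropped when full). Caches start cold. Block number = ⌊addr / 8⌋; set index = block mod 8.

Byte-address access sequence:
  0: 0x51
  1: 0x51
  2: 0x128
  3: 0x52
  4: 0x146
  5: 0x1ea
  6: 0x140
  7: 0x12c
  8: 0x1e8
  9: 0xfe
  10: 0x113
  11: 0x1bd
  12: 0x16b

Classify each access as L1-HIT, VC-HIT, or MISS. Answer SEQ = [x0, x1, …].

SEQ = [MISS, L1-HIT, MISS, L1-HIT, MISS, MISS, L1-HIT, VC-HIT, VC-HIT, MISS, MISS, MISS, MISS]

  [0] addr=0x51 blk=10 s=2: MISS | VC []
  [1] addr=0x51 blk=10 s=2: L1-HIT | VC []
  [2] addr=0x128 blk=37 s=5: MISS | VC []
  [3] addr=0x52 blk=10 s=2: L1-HIT | VC []
  [4] addr=0x146 blk=40 s=0: MISS | VC []
  [5] addr=0x1ea blk=61 s=5: MISS | VC [37]
  [6] addr=0x140 blk=40 s=0: L1-HIT | VC [37]
  [7] addr=0x12c blk=37 s=5: VC-HIT | VC [61]
  [8] addr=0x1e8 blk=61 s=5: VC-HIT | VC [37]
  [9] addr=0xfe blk=31 s=7: MISS | VC [37]
  [10] addr=0x113 blk=34 s=2: MISS | VC [37, 10]
  [11] addr=0x1bd blk=55 s=7: MISS | VC [37, 10, 31]
  [12] addr=0x16b blk=45 s=5: MISS | VC [37, 10, 31, 61]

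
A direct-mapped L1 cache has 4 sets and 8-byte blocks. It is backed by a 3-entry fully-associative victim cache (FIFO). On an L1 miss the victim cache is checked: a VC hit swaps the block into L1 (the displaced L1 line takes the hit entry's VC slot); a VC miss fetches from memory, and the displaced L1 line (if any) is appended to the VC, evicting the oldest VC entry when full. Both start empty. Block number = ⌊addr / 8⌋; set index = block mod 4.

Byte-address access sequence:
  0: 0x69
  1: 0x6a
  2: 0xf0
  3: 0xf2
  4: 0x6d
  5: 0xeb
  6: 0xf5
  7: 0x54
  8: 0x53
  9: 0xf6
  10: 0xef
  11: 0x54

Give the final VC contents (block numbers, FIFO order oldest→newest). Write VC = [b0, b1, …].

0: 0x69 (blk 13, set 1) → MISS  vc=[]
1: 0x6a (blk 13, set 1) → L1-HIT  vc=[]
2: 0xf0 (blk 30, set 2) → MISS  vc=[]
3: 0xf2 (blk 30, set 2) → L1-HIT  vc=[]
4: 0x6d (blk 13, set 1) → L1-HIT  vc=[]
5: 0xeb (blk 29, set 1) → MISS  vc=[13]
6: 0xf5 (blk 30, set 2) → L1-HIT  vc=[13]
7: 0x54 (blk 10, set 2) → MISS  vc=[13, 30]
8: 0x53 (blk 10, set 2) → L1-HIT  vc=[13, 30]
9: 0xf6 (blk 30, set 2) → VC-HIT  vc=[13, 10]
10: 0xef (blk 29, set 1) → L1-HIT  vc=[13, 10]
11: 0x54 (blk 10, set 2) → VC-HIT  vc=[13, 30]

VC = [13, 30]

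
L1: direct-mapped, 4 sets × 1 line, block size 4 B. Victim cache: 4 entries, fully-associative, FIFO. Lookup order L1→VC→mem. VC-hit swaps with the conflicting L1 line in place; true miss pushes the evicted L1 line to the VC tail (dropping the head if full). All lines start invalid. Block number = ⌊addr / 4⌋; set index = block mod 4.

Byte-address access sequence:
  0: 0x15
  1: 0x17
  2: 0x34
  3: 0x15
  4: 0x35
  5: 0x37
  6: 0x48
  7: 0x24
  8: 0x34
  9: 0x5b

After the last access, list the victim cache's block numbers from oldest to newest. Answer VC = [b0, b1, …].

VC = [5, 9, 18]

  [0] addr=0x15 blk=5 s=1: MISS | VC []
  [1] addr=0x17 blk=5 s=1: L1-HIT | VC []
  [2] addr=0x34 blk=13 s=1: MISS | VC [5]
  [3] addr=0x15 blk=5 s=1: VC-HIT | VC [13]
  [4] addr=0x35 blk=13 s=1: VC-HIT | VC [5]
  [5] addr=0x37 blk=13 s=1: L1-HIT | VC [5]
  [6] addr=0x48 blk=18 s=2: MISS | VC [5]
  [7] addr=0x24 blk=9 s=1: MISS | VC [5, 13]
  [8] addr=0x34 blk=13 s=1: VC-HIT | VC [5, 9]
  [9] addr=0x5b blk=22 s=2: MISS | VC [5, 9, 18]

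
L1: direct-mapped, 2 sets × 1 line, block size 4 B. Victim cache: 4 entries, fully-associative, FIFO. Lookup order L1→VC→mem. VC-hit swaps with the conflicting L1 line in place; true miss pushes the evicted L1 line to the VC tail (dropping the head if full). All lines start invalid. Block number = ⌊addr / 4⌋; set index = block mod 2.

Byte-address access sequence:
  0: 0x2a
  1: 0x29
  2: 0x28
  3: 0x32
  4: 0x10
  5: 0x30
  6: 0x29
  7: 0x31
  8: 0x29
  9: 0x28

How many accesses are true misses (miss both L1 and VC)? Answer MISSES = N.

0: 0x2a (blk 10, set 0) → MISS  vc=[]
1: 0x29 (blk 10, set 0) → L1-HIT  vc=[]
2: 0x28 (blk 10, set 0) → L1-HIT  vc=[]
3: 0x32 (blk 12, set 0) → MISS  vc=[10]
4: 0x10 (blk 4, set 0) → MISS  vc=[10, 12]
5: 0x30 (blk 12, set 0) → VC-HIT  vc=[10, 4]
6: 0x29 (blk 10, set 0) → VC-HIT  vc=[12, 4]
7: 0x31 (blk 12, set 0) → VC-HIT  vc=[10, 4]
8: 0x29 (blk 10, set 0) → VC-HIT  vc=[12, 4]
9: 0x28 (blk 10, set 0) → L1-HIT  vc=[12, 4]

MISSES = 3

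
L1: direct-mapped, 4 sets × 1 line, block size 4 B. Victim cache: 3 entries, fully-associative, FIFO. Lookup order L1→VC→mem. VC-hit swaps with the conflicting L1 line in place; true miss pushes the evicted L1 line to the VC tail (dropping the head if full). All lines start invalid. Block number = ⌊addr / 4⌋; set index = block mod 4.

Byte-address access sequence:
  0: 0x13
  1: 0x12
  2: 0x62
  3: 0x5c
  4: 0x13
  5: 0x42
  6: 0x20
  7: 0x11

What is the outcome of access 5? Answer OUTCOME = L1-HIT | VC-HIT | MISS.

#0 0x13→b4/s0 MISS; vc=[]
#1 0x12→b4/s0 L1-HIT; vc=[]
#2 0x62→b24/s0 MISS; vc=[4]
#3 0x5c→b23/s3 MISS; vc=[4]
#4 0x13→b4/s0 VC-HIT; vc=[24]
#5 0x42→b16/s0 MISS; vc=[24,4]
#6 0x20→b8/s0 MISS; vc=[24,4,16]
#7 0x11→b4/s0 VC-HIT; vc=[24,8,16]

OUTCOME = MISS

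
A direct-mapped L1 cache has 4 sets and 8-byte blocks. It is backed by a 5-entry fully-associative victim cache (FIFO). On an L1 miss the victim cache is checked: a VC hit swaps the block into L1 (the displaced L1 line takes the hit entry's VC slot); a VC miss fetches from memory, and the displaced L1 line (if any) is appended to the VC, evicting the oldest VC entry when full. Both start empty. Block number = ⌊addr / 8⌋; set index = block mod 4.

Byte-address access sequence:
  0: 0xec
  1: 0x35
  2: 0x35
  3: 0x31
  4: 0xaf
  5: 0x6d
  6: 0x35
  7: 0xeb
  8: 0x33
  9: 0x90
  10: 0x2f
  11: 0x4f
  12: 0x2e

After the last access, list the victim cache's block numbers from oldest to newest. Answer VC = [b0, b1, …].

#0 0xec→b29/s1 MISS; vc=[]
#1 0x35→b6/s2 MISS; vc=[]
#2 0x35→b6/s2 L1-HIT; vc=[]
#3 0x31→b6/s2 L1-HIT; vc=[]
#4 0xaf→b21/s1 MISS; vc=[29]
#5 0x6d→b13/s1 MISS; vc=[29,21]
#6 0x35→b6/s2 L1-HIT; vc=[29,21]
#7 0xeb→b29/s1 VC-HIT; vc=[13,21]
#8 0x33→b6/s2 L1-HIT; vc=[13,21]
#9 0x90→b18/s2 MISS; vc=[13,21,6]
#10 0x2f→b5/s1 MISS; vc=[13,21,6,29]
#11 0x4f→b9/s1 MISS; vc=[13,21,6,29,5]
#12 0x2e→b5/s1 VC-HIT; vc=[13,21,6,29,9]

VC = [13, 21, 6, 29, 9]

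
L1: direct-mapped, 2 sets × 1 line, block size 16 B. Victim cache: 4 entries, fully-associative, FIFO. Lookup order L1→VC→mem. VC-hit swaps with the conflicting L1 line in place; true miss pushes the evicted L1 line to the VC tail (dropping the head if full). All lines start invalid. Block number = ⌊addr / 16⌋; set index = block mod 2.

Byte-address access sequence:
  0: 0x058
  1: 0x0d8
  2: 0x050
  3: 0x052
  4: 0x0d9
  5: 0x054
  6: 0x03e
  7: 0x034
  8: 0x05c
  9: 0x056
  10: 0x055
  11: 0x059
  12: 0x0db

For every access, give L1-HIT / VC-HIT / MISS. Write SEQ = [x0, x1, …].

SEQ = [MISS, MISS, VC-HIT, L1-HIT, VC-HIT, VC-HIT, MISS, L1-HIT, VC-HIT, L1-HIT, L1-HIT, L1-HIT, VC-HIT]

#0 0x58→b5/s1 MISS; vc=[]
#1 0xd8→b13/s1 MISS; vc=[5]
#2 0x50→b5/s1 VC-HIT; vc=[13]
#3 0x52→b5/s1 L1-HIT; vc=[13]
#4 0xd9→b13/s1 VC-HIT; vc=[5]
#5 0x54→b5/s1 VC-HIT; vc=[13]
#6 0x3e→b3/s1 MISS; vc=[13,5]
#7 0x34→b3/s1 L1-HIT; vc=[13,5]
#8 0x5c→b5/s1 VC-HIT; vc=[13,3]
#9 0x56→b5/s1 L1-HIT; vc=[13,3]
#10 0x55→b5/s1 L1-HIT; vc=[13,3]
#11 0x59→b5/s1 L1-HIT; vc=[13,3]
#12 0xdb→b13/s1 VC-HIT; vc=[5,3]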